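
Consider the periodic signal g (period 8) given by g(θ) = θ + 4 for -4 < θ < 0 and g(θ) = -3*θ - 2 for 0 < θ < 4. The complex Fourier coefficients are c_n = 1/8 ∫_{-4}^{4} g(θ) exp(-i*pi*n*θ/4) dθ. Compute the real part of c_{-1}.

16/pi**2

Since g is real-valued, Re(c_{-1}) = 1/8 ∫_{-4}^{4} g(θ) cos(-pi*θ/4) dθ = a_{1}/2.
Split the integral at the breakpoints.
Integrating by parts (boundary term plus one more integral), an antiderivative of (θ + 4) cos(-pi*θ/4) is 4*θ*sin(pi*θ/4)/pi + 16*sin(pi*θ/4)/pi + 16*cos(pi*θ/4)/pi**2; evaluating from -4 to 0: ∫_{-4}^{0} (θ + 4) cos(-pi*θ/4) dθ = (16/pi**2) - (-16/pi**2) = 32/pi**2.
Integrating by parts (boundary term plus one more integral), an antiderivative of (-3*θ - 2) cos(-pi*θ/4) is -12*θ*sin(pi*θ/4)/pi - 8*sin(pi*θ/4)/pi - 48*cos(pi*θ/4)/pi**2; evaluating from 0 to 4: ∫_{0}^{4} (-3*θ - 2) cos(-pi*θ/4) dθ = (48/pi**2) - (-48/pi**2) = 96/pi**2.
So ∫_{-4}^{4} g(θ) cos(-pi*θ/4) dθ = 128/pi**2.
Hence Re(c_{-1}) = (1/8)·(128/pi**2) = 16/pi**2.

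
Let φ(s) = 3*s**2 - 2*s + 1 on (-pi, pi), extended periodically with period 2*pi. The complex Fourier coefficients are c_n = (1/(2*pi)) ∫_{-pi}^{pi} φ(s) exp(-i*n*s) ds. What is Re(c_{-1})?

Since φ is real-valued, Re(c_{-1}) = (1/(2*pi)) ∫_{-pi}^{pi} φ(s) cos(-s) ds = a_{1}/2.
Integrating by parts twice (tabular method), an antiderivative of (3*s**2 - 2*s + 1) cos(-s) is 3*s**2*sin(s) - 2*s*sin(s) + 6*s*cos(s) - 5*sin(s) - 2*cos(s); evaluating from -pi to pi: ∫_{-pi}^{pi} (3*s**2 - 2*s + 1) cos(-s) ds = (2 - 6*pi) - (2 + 6*pi) = -12*pi.
Hence Re(c_{-1}) = (1/(2*pi))·(-12*pi) = -6.

-6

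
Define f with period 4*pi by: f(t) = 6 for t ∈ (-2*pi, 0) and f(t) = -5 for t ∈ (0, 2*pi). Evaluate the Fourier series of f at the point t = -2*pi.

1/2

t = -2*pi differs from t = 2*pi by -1 full period(s), and the series is 4*pi-periodic.
At t = 2*pi the one-sided limits are f(2*pi^-) = -5 and f(2*pi^+) = 6.
By Dirichlet's theorem the series converges to their average, [(-5) + (6)]/2 = 1/2.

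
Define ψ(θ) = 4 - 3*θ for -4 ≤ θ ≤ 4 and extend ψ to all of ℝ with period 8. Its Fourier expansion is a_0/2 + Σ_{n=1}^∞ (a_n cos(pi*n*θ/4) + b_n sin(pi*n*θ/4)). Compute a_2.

a_2 = 1/4 ∫_{-4}^{4} ψ(θ) cos(pi*θ/2) dθ.
Integrating by parts (boundary term plus one more integral), an antiderivative of (4 - 3*θ) cos(pi*θ/2) is -6*θ*sin(pi*θ/2)/pi + 8*sin(pi*θ/2)/pi - 12*cos(pi*θ/2)/pi**2; evaluating from -4 to 4: ∫_{-4}^{4} (4 - 3*θ) cos(pi*θ/2) dθ = (-12/pi**2) - (-12/pi**2) = 0.
Hence a_2 = (1/4)·(0) = 0.

0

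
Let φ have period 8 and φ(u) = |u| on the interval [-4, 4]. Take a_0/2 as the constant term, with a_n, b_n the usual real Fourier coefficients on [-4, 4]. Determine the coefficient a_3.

-16/(9*pi**2)

a_3 = 1/4 ∫_{-4}^{4} φ(u) cos(3*pi*u/4) du.
φ is even and cos(3*pi*u/4) is even, so the integrand is even and a_3 = 1/2 ∫_0^{4} φ(u) cos(3*pi*u/4) du.
Integrating by parts (boundary term plus one more integral), an antiderivative of (u) cos(3*pi*u/4) is 4*u*sin(3*pi*u/4)/(3*pi) + 16*cos(3*pi*u/4)/(9*pi**2); evaluating from 0 to 4: ∫_{0}^{4} (u) cos(3*pi*u/4) du = (-16/(9*pi**2)) - (16/(9*pi**2)) = -32/(9*pi**2).
Hence a_3 = (1/2)·(-32/(9*pi**2)) = -16/(9*pi**2).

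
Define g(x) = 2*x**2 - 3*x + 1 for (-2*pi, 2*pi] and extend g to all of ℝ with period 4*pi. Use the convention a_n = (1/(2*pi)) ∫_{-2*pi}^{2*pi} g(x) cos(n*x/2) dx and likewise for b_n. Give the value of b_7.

-12/7

b_7 = (1/(2*pi)) ∫_{-2*pi}^{2*pi} g(x) sin(7*x/2) dx.
Integrating by parts twice (tabular method), an antiderivative of (2*x**2 - 3*x + 1) sin(7*x/2) is -4*x**2*cos(7*x/2)/7 + 16*x*sin(7*x/2)/49 + 6*x*cos(7*x/2)/7 - 12*sin(7*x/2)/49 - 66*cos(7*x/2)/343; evaluating from -2*pi to 2*pi: ∫_{-2*pi}^{2*pi} (2*x**2 - 3*x + 1) sin(7*x/2) dx = (-12*pi/7 + 66/343 + 16*pi**2/7) - (66/343 + 12*pi/7 + 16*pi**2/7) = -24*pi/7.
Hence b_7 = (1/(2*pi))·(-24*pi/7) = -12/7.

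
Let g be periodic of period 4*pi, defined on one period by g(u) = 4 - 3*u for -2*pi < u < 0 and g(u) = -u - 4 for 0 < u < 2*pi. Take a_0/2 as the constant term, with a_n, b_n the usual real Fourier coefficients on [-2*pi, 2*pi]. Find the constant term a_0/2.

pi

a_0 = (1/(2*pi)) ∫_{-2*pi}^{2*pi} g(u) du = (1/(2*pi)) · (4*pi**2) = 2*pi.
So the constant term a_0/2 = pi.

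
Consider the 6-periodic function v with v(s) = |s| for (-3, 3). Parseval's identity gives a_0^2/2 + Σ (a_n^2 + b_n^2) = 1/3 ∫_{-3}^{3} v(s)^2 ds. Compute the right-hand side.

1/3 ∫_{-3}^{3} v(s)^2 ds = 1/3 · (18) = 6.

6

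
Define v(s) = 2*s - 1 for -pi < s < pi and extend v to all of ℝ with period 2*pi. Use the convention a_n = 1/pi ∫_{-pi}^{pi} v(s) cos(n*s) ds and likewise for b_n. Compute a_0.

-2

a_0 = 1/pi ∫_{-pi}^{pi} v(s) ds = 1/pi · (-2*pi) = -2.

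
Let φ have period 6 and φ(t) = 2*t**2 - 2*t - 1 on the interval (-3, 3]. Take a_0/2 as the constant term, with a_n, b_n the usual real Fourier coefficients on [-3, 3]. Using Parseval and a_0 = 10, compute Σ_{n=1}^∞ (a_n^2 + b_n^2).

Parseval: a_0^2/2 + Σ_{n≥1} (a_n^2+b_n^2) = 1/3 ∫_{-3}^{3} φ(t)^2 dt = 658/5.
Subtract a_0^2/2 = 50: Σ (a_n^2+b_n^2) = 408/5.

408/5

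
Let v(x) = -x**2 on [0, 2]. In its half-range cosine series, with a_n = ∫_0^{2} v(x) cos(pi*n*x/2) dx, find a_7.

a_7 = ∫_0^{2} (-x**2) cos(7*pi*x/2) dx.
Integrating by parts twice (tabular method), an antiderivative of (-x**2) cos(7*pi*x/2) is -2*x**2*sin(7*pi*x/2)/(7*pi) - 8*x*cos(7*pi*x/2)/(49*pi**2) + 16*sin(7*pi*x/2)/(343*pi**3); evaluating from 0 to 2: ∫_{0}^{2} (-x**2) cos(7*pi*x/2) dx = (16/(49*pi**2)) - (0) = 16/(49*pi**2).
Hence a_7 = 16/(49*pi**2).

16/(49*pi**2)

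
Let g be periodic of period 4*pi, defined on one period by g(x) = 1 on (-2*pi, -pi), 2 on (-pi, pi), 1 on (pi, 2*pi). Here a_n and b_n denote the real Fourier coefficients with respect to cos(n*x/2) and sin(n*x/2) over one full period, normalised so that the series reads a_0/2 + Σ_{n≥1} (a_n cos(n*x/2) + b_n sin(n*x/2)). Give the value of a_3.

-2/(3*pi)

a_3 = (1/(2*pi)) ∫_{-2*pi}^{2*pi} g(x) cos(3*x/2) dx.
g is even and cos(3*x/2) is even, so the integrand is even and a_3 = 1/pi ∫_0^{2*pi} g(x) cos(3*x/2) dx.
Split the integral at the breakpoints.
Directly, an antiderivative of (2) cos(3*x/2) is 4*sin(3*x/2)/3; evaluating from 0 to pi: ∫_{0}^{pi} (2) cos(3*x/2) dx = (-4/3) - (0) = -4/3.
Directly, an antiderivative of (1) cos(3*x/2) is 2*sin(3*x/2)/3; evaluating from pi to 2*pi: ∫_{pi}^{2*pi} (1) cos(3*x/2) dx = (0) - (-2/3) = 2/3.
Summing the pieces and multiplying by (1/pi) gives a_3 = -2/(3*pi).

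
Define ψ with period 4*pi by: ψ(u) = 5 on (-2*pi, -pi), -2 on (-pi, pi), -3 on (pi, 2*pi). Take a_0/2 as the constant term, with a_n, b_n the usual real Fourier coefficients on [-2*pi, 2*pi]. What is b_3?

-8/(3*pi)

b_3 = (1/(2*pi)) ∫_{-2*pi}^{2*pi} ψ(u) sin(3*u/2) du.
Split the integral at the breakpoints.
Directly, an antiderivative of (5) sin(3*u/2) is -10*cos(3*u/2)/3; evaluating from -2*pi to -pi: ∫_{-2*pi}^{-pi} (5) sin(3*u/2) du = (0) - (10/3) = -10/3.
Directly, an antiderivative of (-2) sin(3*u/2) is 4*cos(3*u/2)/3; evaluating from -pi to pi: ∫_{-pi}^{pi} (-2) sin(3*u/2) du = (0) - (0) = 0.
Directly, an antiderivative of (-3) sin(3*u/2) is 2*cos(3*u/2); evaluating from pi to 2*pi: ∫_{pi}^{2*pi} (-3) sin(3*u/2) du = (-2) - (0) = -2.
Summing the pieces and multiplying by (1/(2*pi)) gives b_3 = -8/(3*pi).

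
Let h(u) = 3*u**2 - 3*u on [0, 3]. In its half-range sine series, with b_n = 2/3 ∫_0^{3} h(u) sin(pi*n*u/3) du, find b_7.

b_7 = 2/3 ∫_0^{3} (3*u**2 - 3*u) sin(7*pi*u/3) du.
Integrating by parts twice (tabular method), an antiderivative of (3*u**2 - 3*u) sin(7*pi*u/3) is -9*u**2*cos(7*pi*u/3)/(7*pi) + 54*u*sin(7*pi*u/3)/(49*pi**2) + 9*u*cos(7*pi*u/3)/(7*pi) - 27*sin(7*pi*u/3)/(49*pi**2) + 162*cos(7*pi*u/3)/(343*pi**3); evaluating from 0 to 3: ∫_{0}^{3} (3*u**2 - 3*u) sin(7*pi*u/3) du = (54*(-3 + 49*pi**2)/(343*pi**3)) - (162/(343*pi**3)) = 54*(-6 + 49*pi**2)/(343*pi**3).
Hence b_7 = (2/3)·(54*(-6 + 49*pi**2)/(343*pi**3)) = 36*(-6 + 49*pi**2)/(343*pi**3).

36*(-6 + 49*pi**2)/(343*pi**3)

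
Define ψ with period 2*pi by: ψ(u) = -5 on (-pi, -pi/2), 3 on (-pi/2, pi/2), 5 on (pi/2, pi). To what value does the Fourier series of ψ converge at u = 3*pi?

u = 3*pi differs from u = -pi by 2 full period(s), and the series is 2*pi-periodic.
At u = -pi the one-sided limits are ψ(-pi^-) = 5 and ψ(-pi^+) = -5.
By Dirichlet's theorem the series converges to their average, [(5) + (-5)]/2 = 0.

0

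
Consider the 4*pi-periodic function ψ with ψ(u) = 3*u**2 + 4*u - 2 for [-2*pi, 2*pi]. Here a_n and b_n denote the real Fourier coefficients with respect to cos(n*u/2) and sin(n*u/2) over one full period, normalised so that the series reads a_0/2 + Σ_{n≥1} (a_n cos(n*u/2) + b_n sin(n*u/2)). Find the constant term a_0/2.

a_0 = (1/(2*pi)) ∫_{-2*pi}^{2*pi} ψ(u) du = (1/(2*pi)) · (-8*pi + 16*pi**3) = -4 + 8*pi**2.
So the constant term a_0/2 = -2 + 4*pi**2.

-2 + 4*pi**2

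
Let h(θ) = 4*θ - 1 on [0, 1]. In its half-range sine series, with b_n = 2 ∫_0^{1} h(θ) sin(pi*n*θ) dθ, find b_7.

4/(7*pi)

b_7 = 2 ∫_0^{1} (4*θ - 1) sin(7*pi*θ) dθ.
Integrating by parts (boundary term plus one more integral), an antiderivative of (4*θ - 1) sin(7*pi*θ) is -4*θ*cos(7*pi*θ)/(7*pi) + 4*sin(7*pi*θ)/(49*pi**2) + cos(7*pi*θ)/(7*pi); evaluating from 0 to 1: ∫_{0}^{1} (4*θ - 1) sin(7*pi*θ) dθ = (3/(7*pi)) - (1/(7*pi)) = 2/(7*pi).
Hence b_7 = 2·(2/(7*pi)) = 4/(7*pi).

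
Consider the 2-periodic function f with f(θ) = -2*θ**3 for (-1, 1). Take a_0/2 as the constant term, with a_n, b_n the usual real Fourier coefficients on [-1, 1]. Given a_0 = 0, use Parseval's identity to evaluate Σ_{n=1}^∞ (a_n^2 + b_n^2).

8/7

Parseval: a_0^2/2 + Σ_{n≥1} (a_n^2+b_n^2) = ∫_{-1}^{1} f(θ)^2 dθ = 8/7.
Subtract a_0^2/2 = 0: Σ (a_n^2+b_n^2) = 8/7.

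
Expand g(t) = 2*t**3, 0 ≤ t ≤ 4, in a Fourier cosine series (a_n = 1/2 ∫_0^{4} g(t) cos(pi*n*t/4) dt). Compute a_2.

a_2 = 1/2 ∫_0^{4} (2*t**3) cos(pi*t/2) dt.
Integrating by parts three times (tabular method), an antiderivative of (2*t**3) cos(pi*t/2) is 4*t**3*sin(pi*t/2)/pi + 24*t**2*cos(pi*t/2)/pi**2 - 96*t*sin(pi*t/2)/pi**3 - 192*cos(pi*t/2)/pi**4; evaluating from 0 to 4: ∫_{0}^{4} (2*t**3) cos(pi*t/2) dt = (192*(-1 + 2*pi**2)/pi**4) - (-192/pi**4) = 384/pi**2.
Hence a_2 = (1/2)·(384/pi**2) = 192/pi**2.

192/pi**2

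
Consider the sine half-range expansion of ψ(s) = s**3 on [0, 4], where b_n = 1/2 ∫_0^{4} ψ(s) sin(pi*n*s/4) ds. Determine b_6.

b_6 = 1/2 ∫_0^{4} (s**3) sin(3*pi*s/2) ds.
Integrating by parts three times (tabular method), an antiderivative of (s**3) sin(3*pi*s/2) is -2*s**3*cos(3*pi*s/2)/(3*pi) + 4*s**2*sin(3*pi*s/2)/(3*pi**2) + 16*s*cos(3*pi*s/2)/(9*pi**3) - 32*sin(3*pi*s/2)/(27*pi**4); evaluating from 0 to 4: ∫_{0}^{4} (s**3) sin(3*pi*s/2) ds = (64*(1 - 6*pi**2)/(9*pi**3)) - (0) = 64*(1 - 6*pi**2)/(9*pi**3).
Hence b_6 = (1/2)·(64*(1 - 6*pi**2)/(9*pi**3)) = 32*(1 - 6*pi**2)/(9*pi**3).

32*(1 - 6*pi**2)/(9*pi**3)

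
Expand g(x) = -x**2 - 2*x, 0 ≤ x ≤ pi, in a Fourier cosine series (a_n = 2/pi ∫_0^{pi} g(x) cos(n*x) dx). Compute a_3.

4*(2 + pi)/(9*pi)

a_3 = 2/pi ∫_0^{pi} (-x**2 - 2*x) cos(3*x) dx.
Integrating by parts twice (tabular method), an antiderivative of (-x**2 - 2*x) cos(3*x) is -x**2*sin(3*x)/3 - 2*x*sin(3*x)/3 - 2*x*cos(3*x)/9 + 2*sin(3*x)/27 - 2*cos(3*x)/9; evaluating from 0 to pi: ∫_{0}^{pi} (-x**2 - 2*x) cos(3*x) dx = (2/9 + 2*pi/9) - (-2/9) = 4/9 + 2*pi/9.
Hence a_3 = (2/pi)·(4/9 + 2*pi/9) = 4*(2 + pi)/(9*pi).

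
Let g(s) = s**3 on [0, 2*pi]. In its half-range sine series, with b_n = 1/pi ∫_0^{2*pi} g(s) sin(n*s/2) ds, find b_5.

b_5 = 1/pi ∫_0^{2*pi} (s**3) sin(5*s/2) ds.
Integrating by parts three times (tabular method), an antiderivative of (s**3) sin(5*s/2) is -2*s**3*cos(5*s/2)/5 + 12*s**2*sin(5*s/2)/25 + 48*s*cos(5*s/2)/125 - 96*sin(5*s/2)/625; evaluating from 0 to 2*pi: ∫_{0}^{2*pi} (s**3) sin(5*s/2) ds = (16*pi*(-6 + 25*pi**2)/125) - (0) = 16*pi*(-6 + 25*pi**2)/125.
Hence b_5 = (1/pi)·(16*pi*(-6 + 25*pi**2)/125) = -96/125 + 16*pi**2/5.

-96/125 + 16*pi**2/5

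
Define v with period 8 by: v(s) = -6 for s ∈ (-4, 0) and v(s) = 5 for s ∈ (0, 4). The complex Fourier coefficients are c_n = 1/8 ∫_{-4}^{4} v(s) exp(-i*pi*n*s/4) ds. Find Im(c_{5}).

Since v is real-valued, Im(c_{5}) = -1/8 ∫_{-4}^{4} v(s) sin(5*pi*s/4) ds = -b_{5}/2.
Split the integral at the breakpoints.
Directly, an antiderivative of (-6) sin(5*pi*s/4) is 24*cos(5*pi*s/4)/(5*pi); evaluating from -4 to 0: ∫_{-4}^{0} (-6) sin(5*pi*s/4) ds = (24/(5*pi)) - (-24/(5*pi)) = 48/(5*pi).
Directly, an antiderivative of (5) sin(5*pi*s/4) is -4*cos(5*pi*s/4)/pi; evaluating from 0 to 4: ∫_{0}^{4} (5) sin(5*pi*s/4) ds = (4/pi) - (-4/pi) = 8/pi.
So ∫_{-4}^{4} v(s) sin(5*pi*s/4) ds = 88/(5*pi).
Hence Im(c_{5}) = (-1/8)·(88/(5*pi)) = -11/(5*pi).

-11/(5*pi)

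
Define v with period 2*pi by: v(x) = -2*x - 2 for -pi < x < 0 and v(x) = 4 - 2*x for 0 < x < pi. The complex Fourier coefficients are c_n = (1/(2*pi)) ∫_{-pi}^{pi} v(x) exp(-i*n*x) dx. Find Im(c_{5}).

Since v is real-valued, Im(c_{5}) = -(1/(2*pi)) ∫_{-pi}^{pi} v(x) sin(5*x) dx = -b_{5}/2.
Split the integral at the breakpoints.
Integrating by parts (boundary term plus one more integral), an antiderivative of (-2*x - 2) sin(5*x) is 2*x*cos(5*x)/5 - 2*sin(5*x)/25 + 2*cos(5*x)/5; evaluating from -pi to 0: ∫_{-pi}^{0} (-2*x - 2) sin(5*x) dx = (2/5) - (-2/5 + 2*pi/5) = 4/5 - 2*pi/5.
Integrating by parts (boundary term plus one more integral), an antiderivative of (4 - 2*x) sin(5*x) is 2*x*cos(5*x)/5 - 2*sin(5*x)/25 - 4*cos(5*x)/5; evaluating from 0 to pi: ∫_{0}^{pi} (4 - 2*x) sin(5*x) dx = (4/5 - 2*pi/5) - (-4/5) = 8/5 - 2*pi/5.
So ∫_{-pi}^{pi} v(x) sin(5*x) dx = 12/5 - 4*pi/5.
Hence Im(c_{5}) = (-1/(2*pi))·(12/5 - 4*pi/5) = 2*(-3 + pi)/(5*pi).

2*(-3 + pi)/(5*pi)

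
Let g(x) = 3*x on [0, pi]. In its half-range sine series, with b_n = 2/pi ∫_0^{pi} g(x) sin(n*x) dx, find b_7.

6/7

b_7 = 2/pi ∫_0^{pi} (3*x) sin(7*x) dx.
Integrating by parts (boundary term plus one more integral), an antiderivative of (3*x) sin(7*x) is -3*x*cos(7*x)/7 + 3*sin(7*x)/49; evaluating from 0 to pi: ∫_{0}^{pi} (3*x) sin(7*x) dx = (3*pi/7) - (0) = 3*pi/7.
Hence b_7 = (2/pi)·(3*pi/7) = 6/7.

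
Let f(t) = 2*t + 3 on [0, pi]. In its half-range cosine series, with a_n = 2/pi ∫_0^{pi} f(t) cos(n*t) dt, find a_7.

a_7 = 2/pi ∫_0^{pi} (2*t + 3) cos(7*t) dt.
Integrating by parts (boundary term plus one more integral), an antiderivative of (2*t + 3) cos(7*t) is 2*t*sin(7*t)/7 + 3*sin(7*t)/7 + 2*cos(7*t)/49; evaluating from 0 to pi: ∫_{0}^{pi} (2*t + 3) cos(7*t) dt = (-2/49) - (2/49) = -4/49.
Hence a_7 = (2/pi)·(-4/49) = -8/(49*pi).

-8/(49*pi)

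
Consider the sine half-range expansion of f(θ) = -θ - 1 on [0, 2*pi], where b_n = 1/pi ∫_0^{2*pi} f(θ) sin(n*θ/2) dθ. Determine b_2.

b_2 = 1/pi ∫_0^{2*pi} (-θ - 1) sin(θ) dθ.
Integrating by parts (boundary term plus one more integral), an antiderivative of (-θ - 1) sin(θ) is θ*cos(θ) - sin(θ) + cos(θ); evaluating from 0 to 2*pi: ∫_{0}^{2*pi} (-θ - 1) sin(θ) dθ = (1 + 2*pi) - (1) = 2*pi.
Hence b_2 = (1/pi)·(2*pi) = 2.

2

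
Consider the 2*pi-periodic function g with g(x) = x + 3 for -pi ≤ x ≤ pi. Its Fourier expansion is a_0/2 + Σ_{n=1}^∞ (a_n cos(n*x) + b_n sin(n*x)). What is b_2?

b_2 = 1/pi ∫_{-pi}^{pi} g(x) sin(2*x) dx.
Integrating by parts (boundary term plus one more integral), an antiderivative of (x + 3) sin(2*x) is -x*cos(2*x)/2 + sin(2*x)/4 - 3*cos(2*x)/2; evaluating from -pi to pi: ∫_{-pi}^{pi} (x + 3) sin(2*x) dx = (-pi/2 - 3/2) - (-3/2 + pi/2) = -pi.
Hence b_2 = (1/pi)·(-pi) = -1.

-1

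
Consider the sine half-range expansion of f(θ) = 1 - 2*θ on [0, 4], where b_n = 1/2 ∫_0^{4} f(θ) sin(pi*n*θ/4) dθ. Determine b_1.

b_1 = 1/2 ∫_0^{4} (1 - 2*θ) sin(pi*θ/4) dθ.
Integrating by parts (boundary term plus one more integral), an antiderivative of (1 - 2*θ) sin(pi*θ/4) is 8*θ*cos(pi*θ/4)/pi - 32*sin(pi*θ/4)/pi**2 - 4*cos(pi*θ/4)/pi; evaluating from 0 to 4: ∫_{0}^{4} (1 - 2*θ) sin(pi*θ/4) dθ = (-28/pi) - (-4/pi) = -24/pi.
Hence b_1 = (1/2)·(-24/pi) = -12/pi.

-12/pi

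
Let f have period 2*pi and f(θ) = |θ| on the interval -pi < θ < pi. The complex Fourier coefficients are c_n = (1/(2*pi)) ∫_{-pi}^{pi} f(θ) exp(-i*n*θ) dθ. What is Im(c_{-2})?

0

Since f is real-valued, Im(c_{-2}) = -(1/(2*pi)) ∫_{-pi}^{pi} f(θ) sin(-2*θ) dθ = b_{2}/2.
(f is even, so the integrand is odd over a symmetric interval and the integral vanishes.)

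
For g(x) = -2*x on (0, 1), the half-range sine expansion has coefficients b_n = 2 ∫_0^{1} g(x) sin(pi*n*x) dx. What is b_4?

1/pi

b_4 = 2 ∫_0^{1} (-2*x) sin(4*pi*x) dx.
Integrating by parts (boundary term plus one more integral), an antiderivative of (-2*x) sin(4*pi*x) is x*cos(4*pi*x)/(2*pi) - sin(4*pi*x)/(8*pi**2); evaluating from 0 to 1: ∫_{0}^{1} (-2*x) sin(4*pi*x) dx = (1/(2*pi)) - (0) = 1/(2*pi).
Hence b_4 = 2·(1/(2*pi)) = 1/pi.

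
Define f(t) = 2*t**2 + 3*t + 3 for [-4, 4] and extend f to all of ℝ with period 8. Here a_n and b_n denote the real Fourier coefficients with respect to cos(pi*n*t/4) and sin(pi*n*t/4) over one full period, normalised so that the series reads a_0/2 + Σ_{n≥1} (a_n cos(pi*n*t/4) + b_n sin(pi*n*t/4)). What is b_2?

b_2 = 1/4 ∫_{-4}^{4} f(t) sin(pi*t/2) dt.
Integrating by parts twice (tabular method), an antiderivative of (2*t**2 + 3*t + 3) sin(pi*t/2) is -4*t**2*cos(pi*t/2)/pi + 16*t*sin(pi*t/2)/pi**2 - 6*t*cos(pi*t/2)/pi + 12*sin(pi*t/2)/pi**2 - 6*cos(pi*t/2)/pi + 32*cos(pi*t/2)/pi**3; evaluating from -4 to 4: ∫_{-4}^{4} (2*t**2 + 3*t + 3) sin(pi*t/2) dt = (-94/pi + 32/pi**3) - (-46/pi + 32/pi**3) = -48/pi.
Hence b_2 = (1/4)·(-48/pi) = -12/pi.

-12/pi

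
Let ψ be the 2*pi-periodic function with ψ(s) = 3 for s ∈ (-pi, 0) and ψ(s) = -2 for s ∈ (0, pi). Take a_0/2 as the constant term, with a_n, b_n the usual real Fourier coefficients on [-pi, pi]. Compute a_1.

a_1 = 1/pi ∫_{-pi}^{pi} ψ(s) cos(s) ds.
Split the integral at the breakpoints.
Directly, an antiderivative of (3) cos(s) is 3*sin(s); evaluating from -pi to 0: ∫_{-pi}^{0} (3) cos(s) ds = (0) - (0) = 0.
Directly, an antiderivative of (-2) cos(s) is -2*sin(s); evaluating from 0 to pi: ∫_{0}^{pi} (-2) cos(s) ds = (0) - (0) = 0.
Summing the pieces and multiplying by (1/pi) gives a_1 = 0.

0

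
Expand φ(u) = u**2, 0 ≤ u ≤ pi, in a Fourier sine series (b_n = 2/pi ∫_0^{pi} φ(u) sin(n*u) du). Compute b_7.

b_7 = 2/pi ∫_0^{pi} (u**2) sin(7*u) du.
Integrating by parts twice (tabular method), an antiderivative of (u**2) sin(7*u) is -u**2*cos(7*u)/7 + 2*u*sin(7*u)/49 + 2*cos(7*u)/343; evaluating from 0 to pi: ∫_{0}^{pi} (u**2) sin(7*u) du = (-2/343 + pi**2/7) - (2/343) = -4/343 + pi**2/7.
Hence b_7 = (2/pi)·(-4/343 + pi**2/7) = 2*(-4 + 49*pi**2)/(343*pi).

2*(-4 + 49*pi**2)/(343*pi)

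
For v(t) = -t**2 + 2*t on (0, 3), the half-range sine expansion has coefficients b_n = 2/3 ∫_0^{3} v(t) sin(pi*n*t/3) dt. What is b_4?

b_4 = 2/3 ∫_0^{3} (-t**2 + 2*t) sin(4*pi*t/3) dt.
Integrating by parts twice (tabular method), an antiderivative of (-t**2 + 2*t) sin(4*pi*t/3) is 3*t**2*cos(4*pi*t/3)/(4*pi) - 9*t*sin(4*pi*t/3)/(8*pi**2) - 3*t*cos(4*pi*t/3)/(2*pi) + 9*sin(4*pi*t/3)/(8*pi**2) - 27*cos(4*pi*t/3)/(32*pi**3); evaluating from 0 to 3: ∫_{0}^{3} (-t**2 + 2*t) sin(4*pi*t/3) dt = (9*(-3 + 8*pi**2)/(32*pi**3)) - (-27/(32*pi**3)) = 9/(4*pi).
Hence b_4 = (2/3)·(9/(4*pi)) = 3/(2*pi).

3/(2*pi)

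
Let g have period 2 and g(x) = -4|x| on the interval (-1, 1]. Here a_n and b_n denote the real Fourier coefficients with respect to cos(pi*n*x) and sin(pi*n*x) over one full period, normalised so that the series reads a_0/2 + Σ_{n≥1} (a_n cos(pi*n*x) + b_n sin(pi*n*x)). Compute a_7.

16/(49*pi**2)

a_7 = ∫_{-1}^{1} g(x) cos(7*pi*x) dx.
g is even and cos(7*pi*x) is even, so the integrand is even and a_7 = 2 ∫_0^{1} g(x) cos(7*pi*x) dx.
Integrating by parts (boundary term plus one more integral), an antiderivative of (-4*x) cos(7*pi*x) is -4*x*sin(7*pi*x)/(7*pi) - 4*cos(7*pi*x)/(49*pi**2); evaluating from 0 to 1: ∫_{0}^{1} (-4*x) cos(7*pi*x) dx = (4/(49*pi**2)) - (-4/(49*pi**2)) = 8/(49*pi**2).
Hence a_7 = 2·(8/(49*pi**2)) = 16/(49*pi**2).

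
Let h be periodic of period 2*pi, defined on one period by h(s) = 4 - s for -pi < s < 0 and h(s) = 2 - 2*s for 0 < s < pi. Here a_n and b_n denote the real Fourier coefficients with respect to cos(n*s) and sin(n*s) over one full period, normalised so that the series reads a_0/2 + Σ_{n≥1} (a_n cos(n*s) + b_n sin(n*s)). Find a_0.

6 - pi/2

a_0 = 1/pi ∫_{-pi}^{pi} h(s) ds = 1/pi · (pi*(12 - pi)/2) = 6 - pi/2.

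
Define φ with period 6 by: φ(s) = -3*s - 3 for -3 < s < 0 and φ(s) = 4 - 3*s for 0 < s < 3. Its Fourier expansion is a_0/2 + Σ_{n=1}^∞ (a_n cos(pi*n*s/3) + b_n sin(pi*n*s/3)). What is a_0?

a_0 = 1/3 ∫_{-3}^{3} φ(s) ds = 1/3 · (3) = 1.

1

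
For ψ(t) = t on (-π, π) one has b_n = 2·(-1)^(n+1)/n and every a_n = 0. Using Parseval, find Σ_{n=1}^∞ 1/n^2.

Parseval: Σ b_n^2 = (1/π) ∫_{-π}^{π} ψ(t)^2 dt = 2*pi**2/3.
Σ b_n^2 = Σ 4/n^2, so Σ 1/n^2 = (2*pi**2/3)/4 = pi**2/6.

pi**2/6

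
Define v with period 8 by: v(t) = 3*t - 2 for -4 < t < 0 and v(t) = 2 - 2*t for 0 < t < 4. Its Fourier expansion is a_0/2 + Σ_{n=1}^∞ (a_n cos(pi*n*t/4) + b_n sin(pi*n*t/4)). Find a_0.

-10

a_0 = 1/4 ∫_{-4}^{4} v(t) dt = 1/4 · (-40) = -10.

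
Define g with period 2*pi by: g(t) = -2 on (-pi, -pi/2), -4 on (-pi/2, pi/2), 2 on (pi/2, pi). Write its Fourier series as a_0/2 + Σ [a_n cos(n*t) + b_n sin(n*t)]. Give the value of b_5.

4/(5*pi)

b_5 = 1/pi ∫_{-pi}^{pi} g(t) sin(5*t) dt.
Split the integral at the breakpoints.
Directly, an antiderivative of (-2) sin(5*t) is 2*cos(5*t)/5; evaluating from -pi to -pi/2: ∫_{-pi}^{-pi/2} (-2) sin(5*t) dt = (0) - (-2/5) = 2/5.
Directly, an antiderivative of (-4) sin(5*t) is 4*cos(5*t)/5; evaluating from -pi/2 to pi/2: ∫_{-pi/2}^{pi/2} (-4) sin(5*t) dt = (0) - (0) = 0.
Directly, an antiderivative of (2) sin(5*t) is -2*cos(5*t)/5; evaluating from pi/2 to pi: ∫_{pi/2}^{pi} (2) sin(5*t) dt = (2/5) - (0) = 2/5.
Summing the pieces and multiplying by (1/pi) gives b_5 = 4/(5*pi).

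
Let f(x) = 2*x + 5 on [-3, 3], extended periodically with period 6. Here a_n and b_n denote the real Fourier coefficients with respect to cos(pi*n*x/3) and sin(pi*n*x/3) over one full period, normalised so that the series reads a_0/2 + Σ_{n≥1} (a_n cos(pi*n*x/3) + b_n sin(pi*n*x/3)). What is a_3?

0

a_3 = 1/3 ∫_{-3}^{3} f(x) cos(pi*x) dx.
Integrating by parts (boundary term plus one more integral), an antiderivative of (2*x + 5) cos(pi*x) is 2*x*sin(pi*x)/pi + 5*sin(pi*x)/pi + 2*cos(pi*x)/pi**2; evaluating from -3 to 3: ∫_{-3}^{3} (2*x + 5) cos(pi*x) dx = (-2/pi**2) - (-2/pi**2) = 0.
Hence a_3 = (1/3)·(0) = 0.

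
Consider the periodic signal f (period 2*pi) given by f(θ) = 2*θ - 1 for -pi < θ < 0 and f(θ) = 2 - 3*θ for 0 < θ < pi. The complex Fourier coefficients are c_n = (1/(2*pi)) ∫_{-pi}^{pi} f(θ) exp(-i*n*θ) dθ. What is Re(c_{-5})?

1/(5*pi)

Since f is real-valued, Re(c_{-5}) = (1/(2*pi)) ∫_{-pi}^{pi} f(θ) cos(-5*θ) dθ = a_{5}/2.
Split the integral at the breakpoints.
Integrating by parts (boundary term plus one more integral), an antiderivative of (2*θ - 1) cos(-5*θ) is 2*θ*sin(5*θ)/5 - sin(5*θ)/5 + 2*cos(5*θ)/25; evaluating from -pi to 0: ∫_{-pi}^{0} (2*θ - 1) cos(-5*θ) dθ = (2/25) - (-2/25) = 4/25.
Integrating by parts (boundary term plus one more integral), an antiderivative of (2 - 3*θ) cos(-5*θ) is -3*θ*sin(5*θ)/5 + 2*sin(5*θ)/5 - 3*cos(5*θ)/25; evaluating from 0 to pi: ∫_{0}^{pi} (2 - 3*θ) cos(-5*θ) dθ = (3/25) - (-3/25) = 6/25.
So ∫_{-pi}^{pi} f(θ) cos(-5*θ) dθ = 2/5.
Hence Re(c_{-5}) = (1/(2*pi))·(2/5) = 1/(5*pi).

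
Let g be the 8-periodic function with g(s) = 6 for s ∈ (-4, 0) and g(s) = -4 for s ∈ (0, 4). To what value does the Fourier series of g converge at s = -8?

1

s = -8 differs from s = 0 by -1 full period(s), and the series is 8-periodic.
At s = 0 the one-sided limits are g(0^-) = 6 and g(0^+) = -4.
By Dirichlet's theorem the series converges to their average, [(6) + (-4)]/2 = 1.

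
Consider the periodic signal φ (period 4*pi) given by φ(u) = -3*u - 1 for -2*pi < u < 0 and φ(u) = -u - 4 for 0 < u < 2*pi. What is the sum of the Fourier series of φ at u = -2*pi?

At u = -2*pi the one-sided limits are φ(-2*pi^-) = -2*pi - 4 and φ(-2*pi^+) = -1 + 6*pi.
By Dirichlet's theorem the series converges to their average, [(-2*pi - 4) + (-1 + 6*pi)]/2 = -5/2 + 2*pi.

-5/2 + 2*pi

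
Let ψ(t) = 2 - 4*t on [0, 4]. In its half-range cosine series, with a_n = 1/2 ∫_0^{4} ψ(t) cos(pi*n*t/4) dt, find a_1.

64/pi**2

a_1 = 1/2 ∫_0^{4} (2 - 4*t) cos(pi*t/4) dt.
Integrating by parts (boundary term plus one more integral), an antiderivative of (2 - 4*t) cos(pi*t/4) is -16*t*sin(pi*t/4)/pi + 8*sin(pi*t/4)/pi - 64*cos(pi*t/4)/pi**2; evaluating from 0 to 4: ∫_{0}^{4} (2 - 4*t) cos(pi*t/4) dt = (64/pi**2) - (-64/pi**2) = 128/pi**2.
Hence a_1 = (1/2)·(128/pi**2) = 64/pi**2.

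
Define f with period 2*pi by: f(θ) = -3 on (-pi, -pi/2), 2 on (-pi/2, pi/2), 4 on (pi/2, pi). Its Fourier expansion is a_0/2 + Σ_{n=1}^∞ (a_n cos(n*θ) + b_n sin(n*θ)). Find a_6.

a_6 = 1/pi ∫_{-pi}^{pi} f(θ) cos(6*θ) dθ.
Split the integral at the breakpoints.
Directly, an antiderivative of (-3) cos(6*θ) is -sin(6*θ)/2; evaluating from -pi to -pi/2: ∫_{-pi}^{-pi/2} (-3) cos(6*θ) dθ = (0) - (0) = 0.
Directly, an antiderivative of (2) cos(6*θ) is sin(6*θ)/3; evaluating from -pi/2 to pi/2: ∫_{-pi/2}^{pi/2} (2) cos(6*θ) dθ = (0) - (0) = 0.
Directly, an antiderivative of (4) cos(6*θ) is 2*sin(6*θ)/3; evaluating from pi/2 to pi: ∫_{pi/2}^{pi} (4) cos(6*θ) dθ = (0) - (0) = 0.
Summing the pieces and multiplying by (1/pi) gives a_6 = 0.

0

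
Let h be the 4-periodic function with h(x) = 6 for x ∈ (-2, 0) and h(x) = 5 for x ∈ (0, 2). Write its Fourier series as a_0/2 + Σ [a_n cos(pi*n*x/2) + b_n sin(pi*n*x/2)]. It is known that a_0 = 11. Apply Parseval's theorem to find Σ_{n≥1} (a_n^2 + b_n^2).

1/2

Parseval: a_0^2/2 + Σ_{n≥1} (a_n^2+b_n^2) = 1/2 ∫_{-2}^{2} h(x)^2 dx = 61.
Subtract a_0^2/2 = 121/2: Σ (a_n^2+b_n^2) = 1/2.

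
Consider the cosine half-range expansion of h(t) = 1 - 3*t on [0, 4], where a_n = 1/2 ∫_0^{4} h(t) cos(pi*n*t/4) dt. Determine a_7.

48/(49*pi**2)

a_7 = 1/2 ∫_0^{4} (1 - 3*t) cos(7*pi*t/4) dt.
Integrating by parts (boundary term plus one more integral), an antiderivative of (1 - 3*t) cos(7*pi*t/4) is -12*t*sin(7*pi*t/4)/(7*pi) + 4*sin(7*pi*t/4)/(7*pi) - 48*cos(7*pi*t/4)/(49*pi**2); evaluating from 0 to 4: ∫_{0}^{4} (1 - 3*t) cos(7*pi*t/4) dt = (48/(49*pi**2)) - (-48/(49*pi**2)) = 96/(49*pi**2).
Hence a_7 = (1/2)·(96/(49*pi**2)) = 48/(49*pi**2).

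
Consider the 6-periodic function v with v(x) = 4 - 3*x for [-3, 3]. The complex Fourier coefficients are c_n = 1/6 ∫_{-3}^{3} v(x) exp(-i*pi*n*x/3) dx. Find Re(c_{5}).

0

Since v is real-valued, Re(c_{5}) = 1/6 ∫_{-3}^{3} v(x) cos(5*pi*x/3) dx = a_{5}/2.
Integrating by parts (boundary term plus one more integral), an antiderivative of (4 - 3*x) cos(5*pi*x/3) is -9*x*sin(5*pi*x/3)/(5*pi) + 12*sin(5*pi*x/3)/(5*pi) - 27*cos(5*pi*x/3)/(25*pi**2); evaluating from -3 to 3: ∫_{-3}^{3} (4 - 3*x) cos(5*pi*x/3) dx = (27/(25*pi**2)) - (27/(25*pi**2)) = 0.
Hence Re(c_{5}) = (1/6)·(0) = 0.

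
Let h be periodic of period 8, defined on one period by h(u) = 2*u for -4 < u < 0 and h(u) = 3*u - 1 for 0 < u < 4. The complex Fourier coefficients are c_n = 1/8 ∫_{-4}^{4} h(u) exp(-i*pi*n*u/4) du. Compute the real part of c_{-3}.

-4/(9*pi**2)

Since h is real-valued, Re(c_{-3}) = 1/8 ∫_{-4}^{4} h(u) cos(-3*pi*u/4) du = a_{3}/2.
Split the integral at the breakpoints.
Integrating by parts (boundary term plus one more integral), an antiderivative of (2*u) cos(-3*pi*u/4) is 8*u*sin(3*pi*u/4)/(3*pi) + 32*cos(3*pi*u/4)/(9*pi**2); evaluating from -4 to 0: ∫_{-4}^{0} (2*u) cos(-3*pi*u/4) du = (32/(9*pi**2)) - (-32/(9*pi**2)) = 64/(9*pi**2).
Integrating by parts (boundary term plus one more integral), an antiderivative of (3*u - 1) cos(-3*pi*u/4) is 4*u*sin(3*pi*u/4)/pi - 4*sin(3*pi*u/4)/(3*pi) + 16*cos(3*pi*u/4)/(3*pi**2); evaluating from 0 to 4: ∫_{0}^{4} (3*u - 1) cos(-3*pi*u/4) du = (-16/(3*pi**2)) - (16/(3*pi**2)) = -32/(3*pi**2).
So ∫_{-4}^{4} h(u) cos(-3*pi*u/4) du = -32/(9*pi**2).
Hence Re(c_{-3}) = (1/8)·(-32/(9*pi**2)) = -4/(9*pi**2).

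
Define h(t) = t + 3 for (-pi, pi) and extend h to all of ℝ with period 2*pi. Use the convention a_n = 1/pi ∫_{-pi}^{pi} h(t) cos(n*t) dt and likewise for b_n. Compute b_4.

-1/2

b_4 = 1/pi ∫_{-pi}^{pi} h(t) sin(4*t) dt.
Integrating by parts (boundary term plus one more integral), an antiderivative of (t + 3) sin(4*t) is -t*cos(4*t)/4 + sin(4*t)/16 - 3*cos(4*t)/4; evaluating from -pi to pi: ∫_{-pi}^{pi} (t + 3) sin(4*t) dt = (-pi/4 - 3/4) - (-3/4 + pi/4) = -pi/2.
Hence b_4 = (1/pi)·(-pi/2) = -1/2.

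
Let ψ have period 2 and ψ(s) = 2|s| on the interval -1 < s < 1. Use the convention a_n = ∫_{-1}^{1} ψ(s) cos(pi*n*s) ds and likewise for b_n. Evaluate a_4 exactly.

a_4 = ∫_{-1}^{1} ψ(s) cos(4*pi*s) ds.
ψ is even and cos(4*pi*s) is even, so the integrand is even and a_4 = 2 ∫_0^{1} ψ(s) cos(4*pi*s) ds.
Integrating by parts (boundary term plus one more integral), an antiderivative of (2*s) cos(4*pi*s) is s*sin(4*pi*s)/(2*pi) + cos(4*pi*s)/(8*pi**2); evaluating from 0 to 1: ∫_{0}^{1} (2*s) cos(4*pi*s) ds = (1/(8*pi**2)) - (1/(8*pi**2)) = 0.
Hence a_4 = 2·(0) = 0.

0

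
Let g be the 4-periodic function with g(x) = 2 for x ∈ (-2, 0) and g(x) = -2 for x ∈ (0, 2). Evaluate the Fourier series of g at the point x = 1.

-2

g is continuous at x = 1 with value -2, so the series converges to -2 there.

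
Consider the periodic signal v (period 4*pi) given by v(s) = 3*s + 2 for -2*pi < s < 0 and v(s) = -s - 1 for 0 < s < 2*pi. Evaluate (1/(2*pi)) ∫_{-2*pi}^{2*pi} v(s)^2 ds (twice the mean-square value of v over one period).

(1/(2*pi)) ∫_{-2*pi}^{2*pi} v(s)^2 ds = (1/(2*pi)) · (10*pi*(-6*pi + 3 + 8*pi**2)/3) = -10*pi + 5 + 40*pi**2/3.

-10*pi + 5 + 40*pi**2/3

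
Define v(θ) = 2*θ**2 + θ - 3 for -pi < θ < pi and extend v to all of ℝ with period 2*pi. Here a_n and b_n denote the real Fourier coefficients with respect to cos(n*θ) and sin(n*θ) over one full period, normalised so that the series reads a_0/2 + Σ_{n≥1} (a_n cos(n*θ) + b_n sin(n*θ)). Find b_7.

2/7

b_7 = 1/pi ∫_{-pi}^{pi} v(θ) sin(7*θ) dθ.
Integrating by parts twice (tabular method), an antiderivative of (2*θ**2 + θ - 3) sin(7*θ) is -2*θ**2*cos(7*θ)/7 + 4*θ*sin(7*θ)/49 - θ*cos(7*θ)/7 + sin(7*θ)/49 + 151*cos(7*θ)/343; evaluating from -pi to pi: ∫_{-pi}^{pi} (2*θ**2 + θ - 3) sin(7*θ) dθ = (-151/343 + pi/7 + 2*pi**2/7) - (-pi/7 - 151/343 + 2*pi**2/7) = 2*pi/7.
Hence b_7 = (1/pi)·(2*pi/7) = 2/7.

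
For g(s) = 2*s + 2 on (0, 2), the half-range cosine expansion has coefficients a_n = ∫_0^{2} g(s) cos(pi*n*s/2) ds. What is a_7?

-16/(49*pi**2)

a_7 = ∫_0^{2} (2*s + 2) cos(7*pi*s/2) ds.
Integrating by parts (boundary term plus one more integral), an antiderivative of (2*s + 2) cos(7*pi*s/2) is 4*s*sin(7*pi*s/2)/(7*pi) + 4*sin(7*pi*s/2)/(7*pi) + 8*cos(7*pi*s/2)/(49*pi**2); evaluating from 0 to 2: ∫_{0}^{2} (2*s + 2) cos(7*pi*s/2) ds = (-8/(49*pi**2)) - (8/(49*pi**2)) = -16/(49*pi**2).
Hence a_7 = -16/(49*pi**2).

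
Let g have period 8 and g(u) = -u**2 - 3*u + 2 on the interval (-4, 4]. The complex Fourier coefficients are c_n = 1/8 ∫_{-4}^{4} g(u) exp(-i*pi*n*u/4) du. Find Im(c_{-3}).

Since g is real-valued, Im(c_{-3}) = -1/8 ∫_{-4}^{4} g(u) sin(-3*pi*u/4) du = b_{3}/2.
Integrating by parts twice (tabular method), an antiderivative of (-u**2 - 3*u + 2) sin(-3*pi*u/4) is -4*u**2*cos(3*pi*u/4)/(3*pi) + 32*u*sin(3*pi*u/4)/(9*pi**2) - 4*u*cos(3*pi*u/4)/pi + 16*sin(3*pi*u/4)/(3*pi**2) + 128*cos(3*pi*u/4)/(27*pi**3) + 8*cos(3*pi*u/4)/(3*pi); evaluating from -4 to 4: ∫_{-4}^{4} (-u**2 - 3*u + 2) sin(-3*pi*u/4) du = (8*(-16 + 117*pi**2)/(27*pi**3)) - (8*(-16 + 9*pi**2)/(27*pi**3)) = 32/pi.
Hence Im(c_{-3}) = (-1/8)·(32/pi) = -4/pi.

-4/pi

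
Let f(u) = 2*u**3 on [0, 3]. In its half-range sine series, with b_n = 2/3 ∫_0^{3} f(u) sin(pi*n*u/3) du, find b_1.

-648/pi**3 + 108/pi

b_1 = 2/3 ∫_0^{3} (2*u**3) sin(pi*u/3) du.
Integrating by parts three times (tabular method), an antiderivative of (2*u**3) sin(pi*u/3) is -6*u**3*cos(pi*u/3)/pi + 54*u**2*sin(pi*u/3)/pi**2 + 324*u*cos(pi*u/3)/pi**3 - 972*sin(pi*u/3)/pi**4; evaluating from 0 to 3: ∫_{0}^{3} (2*u**3) sin(pi*u/3) du = (-972/pi**3 + 162/pi) - (0) = -972/pi**3 + 162/pi.
Hence b_1 = (2/3)·(-972/pi**3 + 162/pi) = -648/pi**3 + 108/pi.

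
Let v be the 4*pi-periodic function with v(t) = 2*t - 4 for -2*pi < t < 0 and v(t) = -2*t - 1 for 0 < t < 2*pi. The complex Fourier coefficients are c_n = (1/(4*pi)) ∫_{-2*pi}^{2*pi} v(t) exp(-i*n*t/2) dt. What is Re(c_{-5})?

Since v is real-valued, Re(c_{-5}) = (1/(4*pi)) ∫_{-2*pi}^{2*pi} v(t) cos(-5*t/2) dt = a_{5}/2.
Split the integral at the breakpoints.
Integrating by parts (boundary term plus one more integral), an antiderivative of (2*t - 4) cos(-5*t/2) is 4*t*sin(5*t/2)/5 - 8*sin(5*t/2)/5 + 8*cos(5*t/2)/25; evaluating from -2*pi to 0: ∫_{-2*pi}^{0} (2*t - 4) cos(-5*t/2) dt = (8/25) - (-8/25) = 16/25.
Integrating by parts (boundary term plus one more integral), an antiderivative of (-2*t - 1) cos(-5*t/2) is -4*t*sin(5*t/2)/5 - 2*sin(5*t/2)/5 - 8*cos(5*t/2)/25; evaluating from 0 to 2*pi: ∫_{0}^{2*pi} (-2*t - 1) cos(-5*t/2) dt = (8/25) - (-8/25) = 16/25.
So ∫_{-2*pi}^{2*pi} v(t) cos(-5*t/2) dt = 32/25.
Hence Re(c_{-5}) = (1/(4*pi))·(32/25) = 8/(25*pi).

8/(25*pi)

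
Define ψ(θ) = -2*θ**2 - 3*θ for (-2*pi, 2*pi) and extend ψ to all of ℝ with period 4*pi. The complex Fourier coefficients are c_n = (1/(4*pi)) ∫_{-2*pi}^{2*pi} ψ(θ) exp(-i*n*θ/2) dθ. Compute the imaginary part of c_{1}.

Since ψ is real-valued, Im(c_{1}) = -(1/(4*pi)) ∫_{-2*pi}^{2*pi} ψ(θ) sin(θ/2) dθ = -b_{1}/2.
Integrating by parts twice (tabular method), an antiderivative of (-2*θ**2 - 3*θ) sin(θ/2) is 4*θ**2*cos(θ/2) - 16*θ*sin(θ/2) + 6*θ*cos(θ/2) - 12*sin(θ/2) - 32*cos(θ/2); evaluating from -2*pi to 2*pi: ∫_{-2*pi}^{2*pi} (-2*θ**2 - 3*θ) sin(θ/2) dθ = (-16*pi**2 - 12*pi + 32) - (-16*pi**2 + 32 + 12*pi) = -24*pi.
Hence Im(c_{1}) = (-1/(4*pi))·(-24*pi) = 6.

6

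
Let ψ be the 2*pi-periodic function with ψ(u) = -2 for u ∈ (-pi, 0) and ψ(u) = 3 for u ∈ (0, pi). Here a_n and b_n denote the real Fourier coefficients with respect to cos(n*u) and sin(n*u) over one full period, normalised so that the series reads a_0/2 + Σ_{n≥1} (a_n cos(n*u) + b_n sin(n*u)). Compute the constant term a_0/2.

1/2

a_0 = 1/pi ∫_{-pi}^{pi} ψ(u) du = 1/pi · (pi) = 1.
So the constant term a_0/2 = 1/2.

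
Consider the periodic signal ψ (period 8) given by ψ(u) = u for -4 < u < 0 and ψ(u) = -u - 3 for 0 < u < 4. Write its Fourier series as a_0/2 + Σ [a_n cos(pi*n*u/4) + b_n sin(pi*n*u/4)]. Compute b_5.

b_5 = 1/4 ∫_{-4}^{4} ψ(u) sin(5*pi*u/4) du.
Split the integral at the breakpoints.
Integrating by parts (boundary term plus one more integral), an antiderivative of (u) sin(5*pi*u/4) is -4*u*cos(5*pi*u/4)/(5*pi) + 16*sin(5*pi*u/4)/(25*pi**2); evaluating from -4 to 0: ∫_{-4}^{0} (u) sin(5*pi*u/4) du = (0) - (-16/(5*pi)) = 16/(5*pi).
Integrating by parts (boundary term plus one more integral), an antiderivative of (-u - 3) sin(5*pi*u/4) is 4*u*cos(5*pi*u/4)/(5*pi) - 16*sin(5*pi*u/4)/(25*pi**2) + 12*cos(5*pi*u/4)/(5*pi); evaluating from 0 to 4: ∫_{0}^{4} (-u - 3) sin(5*pi*u/4) du = (-28/(5*pi)) - (12/(5*pi)) = -8/pi.
Summing the pieces and multiplying by (1/4) gives b_5 = -6/(5*pi).

-6/(5*pi)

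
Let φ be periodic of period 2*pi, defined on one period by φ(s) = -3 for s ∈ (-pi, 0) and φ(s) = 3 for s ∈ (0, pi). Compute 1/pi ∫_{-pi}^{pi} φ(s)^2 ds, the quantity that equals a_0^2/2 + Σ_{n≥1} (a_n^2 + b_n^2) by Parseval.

18

1/pi ∫_{-pi}^{pi} φ(s)^2 ds = 1/pi · (18*pi) = 18.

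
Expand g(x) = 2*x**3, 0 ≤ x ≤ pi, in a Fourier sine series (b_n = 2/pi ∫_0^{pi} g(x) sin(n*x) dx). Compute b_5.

-24/125 + 4*pi**2/5

b_5 = 2/pi ∫_0^{pi} (2*x**3) sin(5*x) dx.
Integrating by parts three times (tabular method), an antiderivative of (2*x**3) sin(5*x) is -2*x**3*cos(5*x)/5 + 6*x**2*sin(5*x)/25 + 12*x*cos(5*x)/125 - 12*sin(5*x)/625; evaluating from 0 to pi: ∫_{0}^{pi} (2*x**3) sin(5*x) dx = (2*pi*(-6 + 25*pi**2)/125) - (0) = 2*pi*(-6 + 25*pi**2)/125.
Hence b_5 = (2/pi)·(2*pi*(-6 + 25*pi**2)/125) = -24/125 + 4*pi**2/5.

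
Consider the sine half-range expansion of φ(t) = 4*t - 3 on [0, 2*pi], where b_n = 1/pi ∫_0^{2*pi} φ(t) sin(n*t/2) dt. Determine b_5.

4*(-3 + 4*pi)/(5*pi)

b_5 = 1/pi ∫_0^{2*pi} (4*t - 3) sin(5*t/2) dt.
Integrating by parts (boundary term plus one more integral), an antiderivative of (4*t - 3) sin(5*t/2) is -8*t*cos(5*t/2)/5 + 16*sin(5*t/2)/25 + 6*cos(5*t/2)/5; evaluating from 0 to 2*pi: ∫_{0}^{2*pi} (4*t - 3) sin(5*t/2) dt = (-6/5 + 16*pi/5) - (6/5) = -12/5 + 16*pi/5.
Hence b_5 = (1/pi)·(-12/5 + 16*pi/5) = 4*(-3 + 4*pi)/(5*pi).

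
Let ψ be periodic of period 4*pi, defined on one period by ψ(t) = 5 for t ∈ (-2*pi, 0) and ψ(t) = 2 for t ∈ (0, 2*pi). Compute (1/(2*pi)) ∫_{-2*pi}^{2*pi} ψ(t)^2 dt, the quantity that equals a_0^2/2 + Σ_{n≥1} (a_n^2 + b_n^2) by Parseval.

29

(1/(2*pi)) ∫_{-2*pi}^{2*pi} ψ(t)^2 dt = (1/(2*pi)) · (58*pi) = 29.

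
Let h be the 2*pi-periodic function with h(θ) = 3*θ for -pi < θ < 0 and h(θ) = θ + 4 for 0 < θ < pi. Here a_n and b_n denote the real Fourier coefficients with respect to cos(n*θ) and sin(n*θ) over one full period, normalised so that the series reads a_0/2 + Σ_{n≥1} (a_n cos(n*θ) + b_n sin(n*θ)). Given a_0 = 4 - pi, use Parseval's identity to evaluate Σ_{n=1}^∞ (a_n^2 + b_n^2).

8 + 8*pi + 17*pi**2/6

Parseval: a_0^2/2 + Σ_{n≥1} (a_n^2+b_n^2) = 1/pi ∫_{-pi}^{pi} h(θ)^2 dθ = 4*pi + 16 + 10*pi**2/3.
Subtract a_0^2/2 = (4 - pi)**2/2: Σ (a_n^2+b_n^2) = 8 + 8*pi + 17*pi**2/6.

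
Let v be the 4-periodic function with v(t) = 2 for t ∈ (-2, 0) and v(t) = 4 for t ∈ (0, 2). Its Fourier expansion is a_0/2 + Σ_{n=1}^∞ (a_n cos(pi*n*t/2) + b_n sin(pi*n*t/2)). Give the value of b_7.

b_7 = 1/2 ∫_{-2}^{2} v(t) sin(7*pi*t/2) dt.
Split the integral at the breakpoints.
Directly, an antiderivative of (2) sin(7*pi*t/2) is -4*cos(7*pi*t/2)/(7*pi); evaluating from -2 to 0: ∫_{-2}^{0} (2) sin(7*pi*t/2) dt = (-4/(7*pi)) - (4/(7*pi)) = -8/(7*pi).
Directly, an antiderivative of (4) sin(7*pi*t/2) is -8*cos(7*pi*t/2)/(7*pi); evaluating from 0 to 2: ∫_{0}^{2} (4) sin(7*pi*t/2) dt = (8/(7*pi)) - (-8/(7*pi)) = 16/(7*pi).
Summing the pieces and multiplying by (1/2) gives b_7 = 4/(7*pi).

4/(7*pi)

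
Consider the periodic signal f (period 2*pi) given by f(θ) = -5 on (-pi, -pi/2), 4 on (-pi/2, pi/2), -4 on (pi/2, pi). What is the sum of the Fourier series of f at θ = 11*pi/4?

θ = 11*pi/4 differs from θ = 3*pi/4 by 1 full period(s), and the series is 2*pi-periodic.
f is continuous at θ = 3*pi/4 with value -4, so the series converges to -4 there.

-4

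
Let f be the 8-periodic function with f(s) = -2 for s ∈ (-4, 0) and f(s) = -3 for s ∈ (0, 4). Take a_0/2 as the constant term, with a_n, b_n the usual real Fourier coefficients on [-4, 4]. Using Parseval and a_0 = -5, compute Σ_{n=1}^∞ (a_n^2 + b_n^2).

Parseval: a_0^2/2 + Σ_{n≥1} (a_n^2+b_n^2) = 1/4 ∫_{-4}^{4} f(s)^2 ds = 13.
Subtract a_0^2/2 = 25/2: Σ (a_n^2+b_n^2) = 1/2.

1/2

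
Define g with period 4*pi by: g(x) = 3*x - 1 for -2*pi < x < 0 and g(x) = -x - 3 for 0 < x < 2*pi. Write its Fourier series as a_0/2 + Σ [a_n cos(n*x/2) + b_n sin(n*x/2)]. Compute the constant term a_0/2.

-2*pi - 2

a_0 = (1/(2*pi)) ∫_{-2*pi}^{2*pi} g(x) dx = (1/(2*pi)) · (-8*pi*(1 + pi)) = -4*pi - 4.
So the constant term a_0/2 = -2*pi - 2.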